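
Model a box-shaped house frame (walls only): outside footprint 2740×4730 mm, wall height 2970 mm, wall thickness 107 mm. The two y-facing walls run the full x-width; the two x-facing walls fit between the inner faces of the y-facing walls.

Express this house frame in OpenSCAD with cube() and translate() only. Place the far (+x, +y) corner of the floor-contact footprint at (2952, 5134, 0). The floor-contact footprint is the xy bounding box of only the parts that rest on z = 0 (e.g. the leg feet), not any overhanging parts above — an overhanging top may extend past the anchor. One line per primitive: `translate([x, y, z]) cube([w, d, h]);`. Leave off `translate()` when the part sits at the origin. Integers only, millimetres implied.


translate([212, 404, 0]) cube([2740, 107, 2970]);
translate([212, 5027, 0]) cube([2740, 107, 2970]);
translate([212, 511, 0]) cube([107, 4516, 2970]);
translate([2845, 511, 0]) cube([107, 4516, 2970]);


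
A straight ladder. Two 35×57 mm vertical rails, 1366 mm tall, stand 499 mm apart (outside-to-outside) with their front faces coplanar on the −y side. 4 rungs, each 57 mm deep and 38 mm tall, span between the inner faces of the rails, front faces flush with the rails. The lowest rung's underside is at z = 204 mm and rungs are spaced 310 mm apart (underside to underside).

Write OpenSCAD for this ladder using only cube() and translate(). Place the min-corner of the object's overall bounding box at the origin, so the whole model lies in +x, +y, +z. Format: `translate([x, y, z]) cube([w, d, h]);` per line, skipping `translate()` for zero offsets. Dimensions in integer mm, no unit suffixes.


// rung span = 499 - 2*35 = 429
// rung[k] z = 204 + k*310
cube([35, 57, 1366]);
translate([464, 0, 0]) cube([35, 57, 1366]);
translate([35, 0, 204]) cube([429, 57, 38]);
translate([35, 0, 514]) cube([429, 57, 38]);
translate([35, 0, 824]) cube([429, 57, 38]);
translate([35, 0, 1134]) cube([429, 57, 38]);


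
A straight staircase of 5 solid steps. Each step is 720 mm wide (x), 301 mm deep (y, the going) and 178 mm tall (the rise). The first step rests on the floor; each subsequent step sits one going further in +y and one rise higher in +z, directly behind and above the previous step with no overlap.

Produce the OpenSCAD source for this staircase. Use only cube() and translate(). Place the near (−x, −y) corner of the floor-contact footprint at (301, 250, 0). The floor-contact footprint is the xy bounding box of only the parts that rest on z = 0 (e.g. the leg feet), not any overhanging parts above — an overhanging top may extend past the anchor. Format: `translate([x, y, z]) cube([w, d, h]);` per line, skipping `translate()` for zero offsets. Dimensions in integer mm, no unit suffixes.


translate([301, 250, 0]) cube([720, 301, 178]);
translate([301, 551, 178]) cube([720, 301, 178]);
translate([301, 852, 356]) cube([720, 301, 178]);
translate([301, 1153, 534]) cube([720, 301, 178]);
translate([301, 1454, 712]) cube([720, 301, 178]);


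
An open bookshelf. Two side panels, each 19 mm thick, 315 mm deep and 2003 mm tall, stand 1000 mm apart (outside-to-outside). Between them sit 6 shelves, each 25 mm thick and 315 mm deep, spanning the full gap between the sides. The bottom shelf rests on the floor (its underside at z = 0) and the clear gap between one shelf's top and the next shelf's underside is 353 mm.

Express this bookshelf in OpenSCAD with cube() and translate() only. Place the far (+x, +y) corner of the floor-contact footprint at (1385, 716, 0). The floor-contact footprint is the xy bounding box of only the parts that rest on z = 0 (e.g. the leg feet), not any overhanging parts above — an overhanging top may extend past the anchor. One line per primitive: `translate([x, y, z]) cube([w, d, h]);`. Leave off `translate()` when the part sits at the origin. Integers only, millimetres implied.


translate([385, 401, 0]) cube([19, 315, 2003]);
translate([1366, 401, 0]) cube([19, 315, 2003]);
translate([404, 401, 0]) cube([962, 315, 25]);
translate([404, 401, 378]) cube([962, 315, 25]);
translate([404, 401, 756]) cube([962, 315, 25]);
translate([404, 401, 1134]) cube([962, 315, 25]);
translate([404, 401, 1512]) cube([962, 315, 25]);
translate([404, 401, 1890]) cube([962, 315, 25]);


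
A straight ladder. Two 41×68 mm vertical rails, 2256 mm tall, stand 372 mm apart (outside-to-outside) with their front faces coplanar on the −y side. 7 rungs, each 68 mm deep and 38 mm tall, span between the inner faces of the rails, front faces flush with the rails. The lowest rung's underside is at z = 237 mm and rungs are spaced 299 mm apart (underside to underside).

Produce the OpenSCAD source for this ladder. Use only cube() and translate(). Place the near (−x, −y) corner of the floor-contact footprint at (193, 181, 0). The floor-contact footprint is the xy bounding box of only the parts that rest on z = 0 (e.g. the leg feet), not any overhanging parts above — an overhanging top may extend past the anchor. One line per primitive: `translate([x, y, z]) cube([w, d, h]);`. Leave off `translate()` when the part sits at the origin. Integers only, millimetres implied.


translate([193, 181, 0]) cube([41, 68, 2256]);
translate([524, 181, 0]) cube([41, 68, 2256]);
translate([234, 181, 237]) cube([290, 68, 38]);
translate([234, 181, 536]) cube([290, 68, 38]);
translate([234, 181, 835]) cube([290, 68, 38]);
translate([234, 181, 1134]) cube([290, 68, 38]);
translate([234, 181, 1433]) cube([290, 68, 38]);
translate([234, 181, 1732]) cube([290, 68, 38]);
translate([234, 181, 2031]) cube([290, 68, 38]);


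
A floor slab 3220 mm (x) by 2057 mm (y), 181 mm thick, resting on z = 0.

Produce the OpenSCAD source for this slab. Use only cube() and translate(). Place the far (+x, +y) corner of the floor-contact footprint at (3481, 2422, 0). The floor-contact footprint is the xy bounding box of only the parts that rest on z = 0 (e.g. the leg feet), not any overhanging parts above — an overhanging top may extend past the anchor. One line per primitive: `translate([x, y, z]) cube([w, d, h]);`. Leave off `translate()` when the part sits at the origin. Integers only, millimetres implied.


translate([261, 365, 0]) cube([3220, 2057, 181]);


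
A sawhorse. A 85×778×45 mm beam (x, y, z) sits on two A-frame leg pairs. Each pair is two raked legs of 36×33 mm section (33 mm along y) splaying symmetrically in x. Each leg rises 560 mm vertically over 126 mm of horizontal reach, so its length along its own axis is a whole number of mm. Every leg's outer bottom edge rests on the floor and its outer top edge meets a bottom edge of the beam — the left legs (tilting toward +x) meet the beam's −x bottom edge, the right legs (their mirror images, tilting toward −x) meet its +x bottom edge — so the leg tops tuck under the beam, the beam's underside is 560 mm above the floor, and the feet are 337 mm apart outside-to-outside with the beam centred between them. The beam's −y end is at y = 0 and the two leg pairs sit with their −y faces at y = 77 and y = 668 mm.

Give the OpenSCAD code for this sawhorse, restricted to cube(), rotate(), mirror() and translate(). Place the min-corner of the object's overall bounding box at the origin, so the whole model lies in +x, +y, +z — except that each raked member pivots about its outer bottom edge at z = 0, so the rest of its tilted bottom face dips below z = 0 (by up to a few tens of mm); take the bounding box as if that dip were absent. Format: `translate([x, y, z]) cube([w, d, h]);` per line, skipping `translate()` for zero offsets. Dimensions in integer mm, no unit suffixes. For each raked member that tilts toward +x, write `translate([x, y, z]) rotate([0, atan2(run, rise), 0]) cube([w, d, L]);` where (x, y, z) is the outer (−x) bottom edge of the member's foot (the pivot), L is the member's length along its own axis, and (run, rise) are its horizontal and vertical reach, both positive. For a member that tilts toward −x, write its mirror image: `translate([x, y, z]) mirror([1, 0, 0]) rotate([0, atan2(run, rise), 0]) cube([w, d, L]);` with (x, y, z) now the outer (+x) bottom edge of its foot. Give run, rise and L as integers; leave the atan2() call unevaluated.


translate([126, 0, 560]) cube([85, 778, 45]);
translate([0, 77, 0]) rotate([0, atan2(126, 560), 0]) cube([36, 33, 574]);
translate([337, 77, 0]) mirror([1, 0, 0]) rotate([0, atan2(126, 560), 0]) cube([36, 33, 574]);
translate([0, 668, 0]) rotate([0, atan2(126, 560), 0]) cube([36, 33, 574]);
translate([337, 668, 0]) mirror([1, 0, 0]) rotate([0, atan2(126, 560), 0]) cube([36, 33, 574]);


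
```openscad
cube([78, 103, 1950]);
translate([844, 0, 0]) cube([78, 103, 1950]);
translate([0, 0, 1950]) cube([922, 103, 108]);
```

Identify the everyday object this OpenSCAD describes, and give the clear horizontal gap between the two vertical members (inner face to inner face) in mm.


A door frame. The clear opening width is 766 mm.

Two 1950 mm tall posts with a header on top — a door frame. The left jamb is 78 mm wide at x = 0; the right jamb starts at x = 844. The clear opening is 844 − 78 = 766 mm.


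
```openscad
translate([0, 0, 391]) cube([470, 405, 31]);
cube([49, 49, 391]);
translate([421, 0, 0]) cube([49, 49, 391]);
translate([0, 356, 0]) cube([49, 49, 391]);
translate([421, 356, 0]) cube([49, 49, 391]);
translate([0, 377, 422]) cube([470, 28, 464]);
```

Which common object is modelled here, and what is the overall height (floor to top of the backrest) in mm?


A chair. The overall height is 886 mm.

A slab on four corner posts with a tall panel at the back — a chair. The seat slab sits at z = 391 with thickness 31, and the 464 mm backrest starts at the seat top, so the overall height is 391 + 31 + 464 = 886 mm.


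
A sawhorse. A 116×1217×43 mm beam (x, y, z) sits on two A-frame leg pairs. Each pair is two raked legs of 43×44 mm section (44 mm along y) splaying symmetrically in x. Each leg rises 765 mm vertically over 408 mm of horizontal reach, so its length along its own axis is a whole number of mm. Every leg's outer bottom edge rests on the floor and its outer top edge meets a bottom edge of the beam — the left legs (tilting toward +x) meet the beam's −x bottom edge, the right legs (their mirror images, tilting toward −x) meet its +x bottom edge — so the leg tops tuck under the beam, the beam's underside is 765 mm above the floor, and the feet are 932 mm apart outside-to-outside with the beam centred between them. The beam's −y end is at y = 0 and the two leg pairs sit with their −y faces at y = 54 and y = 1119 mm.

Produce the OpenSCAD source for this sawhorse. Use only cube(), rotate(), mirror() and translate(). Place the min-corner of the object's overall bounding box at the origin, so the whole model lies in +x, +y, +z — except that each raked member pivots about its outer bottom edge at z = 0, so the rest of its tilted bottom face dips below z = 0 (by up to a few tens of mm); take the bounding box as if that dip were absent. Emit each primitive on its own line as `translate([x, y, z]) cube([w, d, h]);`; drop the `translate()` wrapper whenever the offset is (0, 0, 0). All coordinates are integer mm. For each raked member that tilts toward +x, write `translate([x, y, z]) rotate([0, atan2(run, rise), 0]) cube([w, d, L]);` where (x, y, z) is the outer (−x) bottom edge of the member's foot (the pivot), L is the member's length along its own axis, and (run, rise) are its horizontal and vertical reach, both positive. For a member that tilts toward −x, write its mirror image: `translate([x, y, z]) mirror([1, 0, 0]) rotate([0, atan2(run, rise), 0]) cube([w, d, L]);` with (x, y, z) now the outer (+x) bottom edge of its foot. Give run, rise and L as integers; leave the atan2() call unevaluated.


translate([408, 0, 765]) cube([116, 1217, 43]);
translate([0, 54, 0]) rotate([0, atan2(408, 765), 0]) cube([43, 44, 867]);
translate([932, 54, 0]) mirror([1, 0, 0]) rotate([0, atan2(408, 765), 0]) cube([43, 44, 867]);
translate([0, 1119, 0]) rotate([0, atan2(408, 765), 0]) cube([43, 44, 867]);
translate([932, 1119, 0]) mirror([1, 0, 0]) rotate([0, atan2(408, 765), 0]) cube([43, 44, 867]);


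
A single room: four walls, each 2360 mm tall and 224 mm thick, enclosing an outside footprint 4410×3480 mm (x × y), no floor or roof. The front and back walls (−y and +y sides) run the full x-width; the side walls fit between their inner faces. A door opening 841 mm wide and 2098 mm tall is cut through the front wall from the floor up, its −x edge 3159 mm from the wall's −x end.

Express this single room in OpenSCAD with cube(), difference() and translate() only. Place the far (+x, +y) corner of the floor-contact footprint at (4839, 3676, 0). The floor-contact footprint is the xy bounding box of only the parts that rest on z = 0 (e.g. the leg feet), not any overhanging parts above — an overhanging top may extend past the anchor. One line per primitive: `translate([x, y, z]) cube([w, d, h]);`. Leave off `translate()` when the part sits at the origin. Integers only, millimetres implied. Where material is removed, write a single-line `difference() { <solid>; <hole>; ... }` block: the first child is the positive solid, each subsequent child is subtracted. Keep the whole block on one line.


difference() { translate([429, 196, 0]) cube([4410, 224, 2360]); translate([3588, 196, 0]) cube([841, 224, 2098]); }
translate([429, 3452, 0]) cube([4410, 224, 2360]);
translate([429, 420, 0]) cube([224, 3032, 2360]);
translate([4615, 420, 0]) cube([224, 3032, 2360]);


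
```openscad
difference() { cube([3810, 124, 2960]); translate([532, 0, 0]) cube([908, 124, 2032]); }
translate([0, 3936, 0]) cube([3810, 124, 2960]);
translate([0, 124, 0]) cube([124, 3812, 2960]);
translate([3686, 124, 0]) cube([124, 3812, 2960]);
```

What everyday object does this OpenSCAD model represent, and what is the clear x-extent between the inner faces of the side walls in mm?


A single room. The interior width is 3562 mm.

Four walls enclosing a rectangle with a door in the front wall — a room. Outside width 3810 minus two 124 mm walls gives 3562 mm.


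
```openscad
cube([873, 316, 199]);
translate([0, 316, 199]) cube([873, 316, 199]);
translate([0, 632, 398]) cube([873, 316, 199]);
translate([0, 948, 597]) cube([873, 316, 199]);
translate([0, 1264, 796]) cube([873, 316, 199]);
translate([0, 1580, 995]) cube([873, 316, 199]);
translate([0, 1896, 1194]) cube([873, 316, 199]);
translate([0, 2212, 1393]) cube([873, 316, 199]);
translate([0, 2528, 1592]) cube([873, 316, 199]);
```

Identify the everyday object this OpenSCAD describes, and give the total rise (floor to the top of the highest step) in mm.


A staircase. The total rise is 1791 mm.

9 identical blocks, each offset up and back from the previous — a staircase. Each step is 199 mm tall and there are 9 of them, so the total rise is 9 × 199 = 1791 mm.


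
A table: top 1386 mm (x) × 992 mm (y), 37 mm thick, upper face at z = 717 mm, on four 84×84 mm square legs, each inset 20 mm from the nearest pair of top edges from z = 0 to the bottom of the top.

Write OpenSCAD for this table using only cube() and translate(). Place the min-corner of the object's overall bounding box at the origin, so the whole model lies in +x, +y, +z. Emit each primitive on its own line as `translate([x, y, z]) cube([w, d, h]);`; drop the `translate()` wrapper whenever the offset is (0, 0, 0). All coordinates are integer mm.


// leg_h = 717 - 37 = 680
translate([0, 0, 680]) cube([1386, 992, 37]);
translate([20, 20, 0]) cube([84, 84, 680]);
translate([1282, 20, 0]) cube([84, 84, 680]);
translate([20, 888, 0]) cube([84, 84, 680]);
translate([1282, 888, 0]) cube([84, 84, 680]);


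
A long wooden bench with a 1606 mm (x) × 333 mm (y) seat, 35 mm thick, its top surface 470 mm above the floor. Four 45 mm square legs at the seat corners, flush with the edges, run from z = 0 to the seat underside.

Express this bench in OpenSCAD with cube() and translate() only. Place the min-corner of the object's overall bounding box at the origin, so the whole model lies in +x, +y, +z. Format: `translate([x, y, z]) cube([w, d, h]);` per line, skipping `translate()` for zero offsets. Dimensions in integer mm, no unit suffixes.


translate([0, 0, 435]) cube([1606, 333, 35]);
cube([45, 45, 435]);
translate([0, 288, 0]) cube([45, 45, 435]);
translate([1561, 0, 0]) cube([45, 45, 435]);
translate([1561, 288, 0]) cube([45, 45, 435]);


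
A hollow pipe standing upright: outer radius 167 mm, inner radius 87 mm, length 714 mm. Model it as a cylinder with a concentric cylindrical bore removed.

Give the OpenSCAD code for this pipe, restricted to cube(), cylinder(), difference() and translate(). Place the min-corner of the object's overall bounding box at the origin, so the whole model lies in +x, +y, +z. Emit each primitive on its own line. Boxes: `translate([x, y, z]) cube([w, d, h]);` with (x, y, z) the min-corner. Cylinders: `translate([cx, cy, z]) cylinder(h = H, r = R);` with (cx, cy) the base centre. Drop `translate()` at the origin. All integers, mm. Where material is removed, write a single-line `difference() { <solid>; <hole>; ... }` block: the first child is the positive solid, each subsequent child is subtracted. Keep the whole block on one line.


difference() { translate([167, 167, 0]) cylinder(h = 714, r = 167); translate([167, 167, 0]) cylinder(h = 714, r = 87); }


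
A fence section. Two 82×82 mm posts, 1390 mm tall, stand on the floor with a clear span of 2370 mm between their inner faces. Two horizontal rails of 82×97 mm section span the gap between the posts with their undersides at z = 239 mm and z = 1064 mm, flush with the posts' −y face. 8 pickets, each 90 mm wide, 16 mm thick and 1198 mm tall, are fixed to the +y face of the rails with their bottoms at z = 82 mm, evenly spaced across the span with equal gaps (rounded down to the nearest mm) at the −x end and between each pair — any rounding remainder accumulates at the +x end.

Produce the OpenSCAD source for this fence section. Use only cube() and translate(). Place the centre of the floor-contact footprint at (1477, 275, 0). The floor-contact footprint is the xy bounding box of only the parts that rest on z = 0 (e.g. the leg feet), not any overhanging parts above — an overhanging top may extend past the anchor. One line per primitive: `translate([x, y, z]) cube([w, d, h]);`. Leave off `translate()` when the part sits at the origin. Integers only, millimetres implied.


translate([210, 234, 0]) cube([82, 82, 1390]);
translate([2662, 234, 0]) cube([82, 82, 1390]);
translate([292, 234, 239]) cube([2370, 82, 97]);
translate([292, 234, 1064]) cube([2370, 82, 97]);
translate([475, 316, 82]) cube([90, 16, 1198]);
translate([748, 316, 82]) cube([90, 16, 1198]);
translate([1021, 316, 82]) cube([90, 16, 1198]);
translate([1294, 316, 82]) cube([90, 16, 1198]);
translate([1567, 316, 82]) cube([90, 16, 1198]);
translate([1840, 316, 82]) cube([90, 16, 1198]);
translate([2113, 316, 82]) cube([90, 16, 1198]);
translate([2386, 316, 82]) cube([90, 16, 1198]);


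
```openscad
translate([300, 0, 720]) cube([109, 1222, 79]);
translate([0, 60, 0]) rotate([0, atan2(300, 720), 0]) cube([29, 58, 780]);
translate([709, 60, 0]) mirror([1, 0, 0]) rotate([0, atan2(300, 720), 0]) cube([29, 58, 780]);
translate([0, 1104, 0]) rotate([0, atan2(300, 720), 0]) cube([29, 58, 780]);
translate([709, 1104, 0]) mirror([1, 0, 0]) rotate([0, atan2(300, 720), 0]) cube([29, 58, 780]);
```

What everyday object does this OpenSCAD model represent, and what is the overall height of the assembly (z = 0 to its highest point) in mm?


A sawhorse. The overall height is 799 mm.

A beam across two mirrored pairs of raked legs — a sawhorse. The beam's underside is at z = 720 (matching the legs' vertical rise in atan2(300, 720)) and the beam is 79 mm tall, so its top is at 720 + 79 = 799 mm. The raked legs top out at the beam's underside, so that is the highest point.


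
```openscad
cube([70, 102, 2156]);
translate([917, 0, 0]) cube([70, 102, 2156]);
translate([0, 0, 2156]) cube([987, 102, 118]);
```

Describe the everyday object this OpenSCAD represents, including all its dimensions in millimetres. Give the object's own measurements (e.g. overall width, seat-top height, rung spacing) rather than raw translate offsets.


A door frame. The clear opening is 847 mm wide and 2156 mm high. Two 70 mm wide jambs, 102 mm deep, stand either side of the opening from the floor to the top of the opening. A 118 mm thick head sits across the top of both jambs, spanning the full outside width of the frame.


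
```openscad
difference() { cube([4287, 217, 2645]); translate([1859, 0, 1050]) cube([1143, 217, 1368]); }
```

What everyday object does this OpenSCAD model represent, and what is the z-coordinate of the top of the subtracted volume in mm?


A wall with a window opening. The window head height is 2418 mm.

A wall with a rectangular opening subtracted — a window. Sill at z = 1050, opening 1368 mm tall, so the head is at 1050 + 1368 = 2418 mm.


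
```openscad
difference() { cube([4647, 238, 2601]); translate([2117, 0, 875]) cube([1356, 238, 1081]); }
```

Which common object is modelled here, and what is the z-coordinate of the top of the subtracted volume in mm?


A wall with a window opening. The window head height is 1956 mm.

A wall with a rectangular opening subtracted — a window. Sill at z = 875, opening 1081 mm tall, so the head is at 875 + 1081 = 1956 mm.


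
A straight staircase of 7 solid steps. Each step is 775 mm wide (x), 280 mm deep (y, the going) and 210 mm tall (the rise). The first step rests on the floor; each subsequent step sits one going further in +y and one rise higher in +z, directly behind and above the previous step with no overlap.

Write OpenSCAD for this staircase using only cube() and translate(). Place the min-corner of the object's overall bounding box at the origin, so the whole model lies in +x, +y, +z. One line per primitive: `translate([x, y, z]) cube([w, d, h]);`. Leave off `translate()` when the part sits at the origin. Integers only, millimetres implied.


cube([775, 280, 210]);
translate([0, 280, 210]) cube([775, 280, 210]);
translate([0, 560, 420]) cube([775, 280, 210]);
translate([0, 840, 630]) cube([775, 280, 210]);
translate([0, 1120, 840]) cube([775, 280, 210]);
translate([0, 1400, 1050]) cube([775, 280, 210]);
translate([0, 1680, 1260]) cube([775, 280, 210]);


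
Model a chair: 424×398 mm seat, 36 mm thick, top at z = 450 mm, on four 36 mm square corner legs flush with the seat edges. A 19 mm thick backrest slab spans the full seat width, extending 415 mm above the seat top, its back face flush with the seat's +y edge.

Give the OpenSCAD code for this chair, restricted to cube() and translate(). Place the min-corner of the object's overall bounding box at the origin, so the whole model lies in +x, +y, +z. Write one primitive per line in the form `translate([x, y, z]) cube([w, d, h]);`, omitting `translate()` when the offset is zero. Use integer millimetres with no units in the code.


translate([0, 0, 414]) cube([424, 398, 36]);
cube([36, 36, 414]);
translate([388, 0, 0]) cube([36, 36, 414]);
translate([0, 362, 0]) cube([36, 36, 414]);
translate([388, 362, 0]) cube([36, 36, 414]);
translate([0, 379, 450]) cube([424, 19, 415]);


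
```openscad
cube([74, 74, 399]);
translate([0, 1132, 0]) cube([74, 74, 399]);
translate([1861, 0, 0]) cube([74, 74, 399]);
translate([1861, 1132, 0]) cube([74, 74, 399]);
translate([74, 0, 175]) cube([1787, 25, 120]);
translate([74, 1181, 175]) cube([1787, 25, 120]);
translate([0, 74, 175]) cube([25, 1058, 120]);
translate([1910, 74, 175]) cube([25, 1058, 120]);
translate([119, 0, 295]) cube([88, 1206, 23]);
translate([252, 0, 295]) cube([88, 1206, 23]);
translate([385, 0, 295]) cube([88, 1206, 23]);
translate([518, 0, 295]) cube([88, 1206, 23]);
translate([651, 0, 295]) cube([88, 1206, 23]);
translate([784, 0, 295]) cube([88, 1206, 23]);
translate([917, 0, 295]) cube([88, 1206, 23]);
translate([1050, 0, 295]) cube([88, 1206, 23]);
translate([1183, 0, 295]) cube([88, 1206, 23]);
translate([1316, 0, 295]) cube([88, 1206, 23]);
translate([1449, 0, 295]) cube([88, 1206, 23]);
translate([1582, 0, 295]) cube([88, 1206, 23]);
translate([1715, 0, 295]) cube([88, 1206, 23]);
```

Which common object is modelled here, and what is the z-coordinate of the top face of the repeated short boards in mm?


A bed frame. The slat-top height is 318 mm.

Four posts, four rails, and a row of slats — a bed frame. Slats sit on the rails at z = 175 + 120 = 295; with slat thickness 23, the top is 318 mm.


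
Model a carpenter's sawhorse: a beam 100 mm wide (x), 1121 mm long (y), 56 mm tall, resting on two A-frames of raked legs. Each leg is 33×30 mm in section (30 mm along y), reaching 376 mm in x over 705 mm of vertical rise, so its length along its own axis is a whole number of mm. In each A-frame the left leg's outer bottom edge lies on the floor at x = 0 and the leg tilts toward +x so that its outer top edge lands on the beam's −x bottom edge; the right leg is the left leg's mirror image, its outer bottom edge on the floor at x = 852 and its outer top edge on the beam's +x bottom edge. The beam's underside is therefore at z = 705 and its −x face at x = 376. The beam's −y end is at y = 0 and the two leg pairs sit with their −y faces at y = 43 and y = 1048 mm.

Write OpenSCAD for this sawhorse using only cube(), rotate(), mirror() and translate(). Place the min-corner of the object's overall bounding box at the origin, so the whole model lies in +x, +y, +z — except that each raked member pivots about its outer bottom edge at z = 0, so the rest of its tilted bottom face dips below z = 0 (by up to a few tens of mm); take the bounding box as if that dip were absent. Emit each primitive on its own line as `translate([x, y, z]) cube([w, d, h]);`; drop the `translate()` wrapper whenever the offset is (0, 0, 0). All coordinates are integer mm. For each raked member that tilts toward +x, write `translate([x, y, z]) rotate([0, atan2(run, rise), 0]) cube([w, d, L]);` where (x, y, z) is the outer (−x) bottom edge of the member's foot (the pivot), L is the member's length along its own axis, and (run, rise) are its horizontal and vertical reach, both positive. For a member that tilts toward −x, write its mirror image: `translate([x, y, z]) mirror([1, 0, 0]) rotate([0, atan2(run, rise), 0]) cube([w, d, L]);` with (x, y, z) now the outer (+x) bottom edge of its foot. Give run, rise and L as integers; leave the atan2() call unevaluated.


translate([376, 0, 705]) cube([100, 1121, 56]);
translate([0, 43, 0]) rotate([0, atan2(376, 705), 0]) cube([33, 30, 799]);
translate([852, 43, 0]) mirror([1, 0, 0]) rotate([0, atan2(376, 705), 0]) cube([33, 30, 799]);
translate([0, 1048, 0]) rotate([0, atan2(376, 705), 0]) cube([33, 30, 799]);
translate([852, 1048, 0]) mirror([1, 0, 0]) rotate([0, atan2(376, 705), 0]) cube([33, 30, 799]);


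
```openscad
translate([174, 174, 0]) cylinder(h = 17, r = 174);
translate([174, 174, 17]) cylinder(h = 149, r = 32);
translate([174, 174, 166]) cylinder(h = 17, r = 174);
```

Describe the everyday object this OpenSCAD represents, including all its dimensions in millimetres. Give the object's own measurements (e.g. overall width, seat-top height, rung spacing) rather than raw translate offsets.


A spool: two coaxial disc flanges of radius 174 mm and thickness 17 mm, joined by a core cylinder of radius 32 mm and height 149 mm. The lower flange rests on z = 0 and the three cylinders share a vertical axis.


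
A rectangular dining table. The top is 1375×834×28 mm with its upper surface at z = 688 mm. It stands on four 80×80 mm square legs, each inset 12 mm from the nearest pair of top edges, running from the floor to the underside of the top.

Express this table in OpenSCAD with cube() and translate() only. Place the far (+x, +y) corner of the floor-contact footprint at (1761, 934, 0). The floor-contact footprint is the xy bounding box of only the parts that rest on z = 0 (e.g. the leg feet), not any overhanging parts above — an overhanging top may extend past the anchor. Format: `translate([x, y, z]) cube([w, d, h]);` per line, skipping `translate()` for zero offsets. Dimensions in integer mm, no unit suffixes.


// leg_h = 688 - 28 = 660
translate([398, 112, 660]) cube([1375, 834, 28]);
translate([410, 124, 0]) cube([80, 80, 660]);
translate([1681, 124, 0]) cube([80, 80, 660]);
translate([410, 854, 0]) cube([80, 80, 660]);
translate([1681, 854, 0]) cube([80, 80, 660]);


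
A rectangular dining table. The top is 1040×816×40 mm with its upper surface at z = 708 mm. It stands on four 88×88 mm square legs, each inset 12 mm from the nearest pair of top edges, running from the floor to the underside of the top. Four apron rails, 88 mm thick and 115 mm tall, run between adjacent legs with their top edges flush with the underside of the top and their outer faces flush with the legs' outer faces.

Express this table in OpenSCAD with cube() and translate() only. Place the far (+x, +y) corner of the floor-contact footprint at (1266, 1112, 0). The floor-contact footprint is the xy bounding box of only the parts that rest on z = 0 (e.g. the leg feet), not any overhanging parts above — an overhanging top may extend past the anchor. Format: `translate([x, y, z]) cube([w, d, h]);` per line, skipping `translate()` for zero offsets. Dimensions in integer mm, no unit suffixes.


translate([238, 308, 668]) cube([1040, 816, 40]);
translate([250, 320, 0]) cube([88, 88, 668]);
translate([1178, 320, 0]) cube([88, 88, 668]);
translate([250, 1024, 0]) cube([88, 88, 668]);
translate([1178, 1024, 0]) cube([88, 88, 668]);
translate([338, 320, 553]) cube([840, 88, 115]);
translate([338, 1024, 553]) cube([840, 88, 115]);
translate([250, 408, 553]) cube([88, 616, 115]);
translate([1178, 408, 553]) cube([88, 616, 115]);


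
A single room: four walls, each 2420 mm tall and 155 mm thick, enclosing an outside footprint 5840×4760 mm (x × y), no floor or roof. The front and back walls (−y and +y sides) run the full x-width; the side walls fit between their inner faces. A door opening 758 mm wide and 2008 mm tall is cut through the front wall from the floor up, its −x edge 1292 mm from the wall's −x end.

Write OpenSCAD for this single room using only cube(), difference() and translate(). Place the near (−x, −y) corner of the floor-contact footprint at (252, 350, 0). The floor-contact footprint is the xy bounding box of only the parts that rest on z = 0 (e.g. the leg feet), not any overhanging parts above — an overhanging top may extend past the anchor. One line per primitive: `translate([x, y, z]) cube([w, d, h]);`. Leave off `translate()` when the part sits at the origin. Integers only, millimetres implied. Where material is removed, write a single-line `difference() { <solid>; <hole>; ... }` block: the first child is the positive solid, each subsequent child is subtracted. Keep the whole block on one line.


difference() { translate([252, 350, 0]) cube([5840, 155, 2420]); translate([1544, 350, 0]) cube([758, 155, 2008]); }
translate([252, 4955, 0]) cube([5840, 155, 2420]);
translate([252, 505, 0]) cube([155, 4450, 2420]);
translate([5937, 505, 0]) cube([155, 4450, 2420]);


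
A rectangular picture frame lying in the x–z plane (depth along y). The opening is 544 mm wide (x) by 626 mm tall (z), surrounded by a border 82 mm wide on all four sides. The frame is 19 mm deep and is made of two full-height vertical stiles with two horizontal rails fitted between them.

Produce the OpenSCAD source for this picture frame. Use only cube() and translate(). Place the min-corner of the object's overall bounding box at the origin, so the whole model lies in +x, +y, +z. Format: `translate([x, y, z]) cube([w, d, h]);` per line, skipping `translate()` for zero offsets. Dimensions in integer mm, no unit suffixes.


cube([82, 19, 790]);
translate([626, 0, 0]) cube([82, 19, 790]);
translate([82, 0, 0]) cube([544, 19, 82]);
translate([82, 0, 708]) cube([544, 19, 82]);


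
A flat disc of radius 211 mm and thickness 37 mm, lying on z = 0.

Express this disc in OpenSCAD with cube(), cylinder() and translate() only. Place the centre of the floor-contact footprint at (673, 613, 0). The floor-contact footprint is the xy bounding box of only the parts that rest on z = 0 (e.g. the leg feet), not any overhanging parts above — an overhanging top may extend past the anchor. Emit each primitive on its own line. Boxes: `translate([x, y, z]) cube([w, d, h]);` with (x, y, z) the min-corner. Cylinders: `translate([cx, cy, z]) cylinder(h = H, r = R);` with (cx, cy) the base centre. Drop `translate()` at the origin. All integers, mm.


translate([673, 613, 0]) cylinder(h = 37, r = 211);


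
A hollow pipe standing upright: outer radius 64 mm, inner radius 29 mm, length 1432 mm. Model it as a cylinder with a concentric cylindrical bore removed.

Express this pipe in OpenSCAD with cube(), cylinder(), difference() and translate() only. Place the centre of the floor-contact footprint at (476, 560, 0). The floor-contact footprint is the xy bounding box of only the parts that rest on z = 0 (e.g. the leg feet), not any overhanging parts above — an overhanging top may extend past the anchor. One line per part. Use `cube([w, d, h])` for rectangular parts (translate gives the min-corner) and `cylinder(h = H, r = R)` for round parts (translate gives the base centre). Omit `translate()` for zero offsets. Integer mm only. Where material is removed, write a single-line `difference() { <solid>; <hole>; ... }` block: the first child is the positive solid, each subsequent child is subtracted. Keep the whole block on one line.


difference() { translate([476, 560, 0]) cylinder(h = 1432, r = 64); translate([476, 560, 0]) cylinder(h = 1432, r = 29); }


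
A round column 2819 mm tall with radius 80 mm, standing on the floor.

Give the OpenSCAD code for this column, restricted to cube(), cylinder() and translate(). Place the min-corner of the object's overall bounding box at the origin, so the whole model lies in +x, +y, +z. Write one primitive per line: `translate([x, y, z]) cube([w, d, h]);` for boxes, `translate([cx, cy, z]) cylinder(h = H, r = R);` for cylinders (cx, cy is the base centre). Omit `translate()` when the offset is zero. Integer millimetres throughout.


translate([80, 80, 0]) cylinder(h = 2819, r = 80);


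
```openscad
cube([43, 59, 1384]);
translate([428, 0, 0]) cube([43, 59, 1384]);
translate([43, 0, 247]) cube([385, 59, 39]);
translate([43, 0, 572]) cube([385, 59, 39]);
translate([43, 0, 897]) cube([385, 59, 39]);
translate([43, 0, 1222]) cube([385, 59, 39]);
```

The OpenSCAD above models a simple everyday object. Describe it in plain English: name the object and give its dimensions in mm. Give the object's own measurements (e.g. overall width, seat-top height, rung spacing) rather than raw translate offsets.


A straight ladder. Two 43×59 mm vertical rails, 1384 mm tall, stand 471 mm apart (outside-to-outside) with their front faces coplanar on the −y side. 4 rungs, each 59 mm deep and 39 mm tall, span between the inner faces of the rails, front faces flush with the rails. The lowest rung's underside is at z = 247 mm and rungs are spaced 325 mm apart (underside to underside).


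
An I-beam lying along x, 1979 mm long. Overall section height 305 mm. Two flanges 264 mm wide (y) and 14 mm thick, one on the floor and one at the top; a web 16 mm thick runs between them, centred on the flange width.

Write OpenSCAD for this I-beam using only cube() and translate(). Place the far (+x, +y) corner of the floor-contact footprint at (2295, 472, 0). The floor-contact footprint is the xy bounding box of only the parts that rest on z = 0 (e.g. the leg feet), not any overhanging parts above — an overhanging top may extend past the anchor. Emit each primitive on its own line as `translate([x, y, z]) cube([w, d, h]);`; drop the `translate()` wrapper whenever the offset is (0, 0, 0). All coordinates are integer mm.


translate([316, 208, 0]) cube([1979, 264, 14]);
translate([316, 332, 14]) cube([1979, 16, 277]);
translate([316, 208, 291]) cube([1979, 264, 14]);


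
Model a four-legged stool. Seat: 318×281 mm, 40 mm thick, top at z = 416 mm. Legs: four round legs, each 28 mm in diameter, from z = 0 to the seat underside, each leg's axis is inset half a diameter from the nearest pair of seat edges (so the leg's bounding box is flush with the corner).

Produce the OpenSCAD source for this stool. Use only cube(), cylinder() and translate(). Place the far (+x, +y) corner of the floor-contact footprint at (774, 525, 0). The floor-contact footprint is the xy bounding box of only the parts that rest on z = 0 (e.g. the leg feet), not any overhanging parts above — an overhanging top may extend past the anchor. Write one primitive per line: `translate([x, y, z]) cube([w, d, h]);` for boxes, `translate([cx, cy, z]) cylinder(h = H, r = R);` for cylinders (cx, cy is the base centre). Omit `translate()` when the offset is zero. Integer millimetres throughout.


// leg_h = 416 - 40 = 376
translate([456, 244, 376]) cube([318, 281, 40]);
translate([470, 258, 0]) cylinder(h = 376, r = 14);
translate([760, 258, 0]) cylinder(h = 376, r = 14);
translate([470, 511, 0]) cylinder(h = 376, r = 14);
translate([760, 511, 0]) cylinder(h = 376, r = 14);


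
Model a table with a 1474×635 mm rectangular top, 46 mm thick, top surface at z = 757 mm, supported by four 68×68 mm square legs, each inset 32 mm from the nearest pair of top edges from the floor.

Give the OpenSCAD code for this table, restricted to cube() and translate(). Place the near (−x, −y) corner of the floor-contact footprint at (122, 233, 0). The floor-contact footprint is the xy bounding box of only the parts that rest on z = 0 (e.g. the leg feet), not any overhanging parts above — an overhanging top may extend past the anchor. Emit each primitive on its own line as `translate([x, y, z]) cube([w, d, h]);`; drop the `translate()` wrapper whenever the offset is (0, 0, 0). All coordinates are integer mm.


translate([90, 201, 711]) cube([1474, 635, 46]);
translate([122, 233, 0]) cube([68, 68, 711]);
translate([1464, 233, 0]) cube([68, 68, 711]);
translate([122, 736, 0]) cube([68, 68, 711]);
translate([1464, 736, 0]) cube([68, 68, 711]);


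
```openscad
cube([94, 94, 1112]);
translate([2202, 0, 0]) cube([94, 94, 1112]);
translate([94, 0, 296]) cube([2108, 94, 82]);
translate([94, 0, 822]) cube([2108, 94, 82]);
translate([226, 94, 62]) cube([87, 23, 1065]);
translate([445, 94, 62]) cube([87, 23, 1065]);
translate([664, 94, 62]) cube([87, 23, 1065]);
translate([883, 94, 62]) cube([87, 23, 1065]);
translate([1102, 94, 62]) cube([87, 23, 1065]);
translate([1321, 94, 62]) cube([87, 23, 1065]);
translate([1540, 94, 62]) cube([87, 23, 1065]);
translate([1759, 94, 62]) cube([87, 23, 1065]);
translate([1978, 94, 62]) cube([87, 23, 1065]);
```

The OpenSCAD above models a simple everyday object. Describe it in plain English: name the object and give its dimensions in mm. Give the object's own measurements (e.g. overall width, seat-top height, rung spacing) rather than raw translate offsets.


A fence section. Two 94×94 mm posts, 1112 mm tall, stand on the floor with a clear span of 2108 mm between their inner faces. Two horizontal rails of 94×82 mm section span the gap between the posts with their undersides at z = 296 mm and z = 822 mm, flush with the posts' −y face. 9 pickets, each 87 mm wide, 23 mm thick and 1065 mm tall, are fixed to the +y face of the rails with their bottoms at z = 62 mm, spaced across the span with a 132 mm gap after the −x post and between neighbouring pickets, with 137 mm left before the +x post.


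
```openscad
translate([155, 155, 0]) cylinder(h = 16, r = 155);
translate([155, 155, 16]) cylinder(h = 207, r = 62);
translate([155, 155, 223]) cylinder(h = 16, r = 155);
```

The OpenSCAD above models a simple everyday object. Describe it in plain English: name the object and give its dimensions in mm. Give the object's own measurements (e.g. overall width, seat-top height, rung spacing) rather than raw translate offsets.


A spool: two coaxial disc flanges of radius 155 mm and thickness 16 mm, joined by a core cylinder of radius 62 mm and height 207 mm. The lower flange rests on z = 0 and the three cylinders share a vertical axis.
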